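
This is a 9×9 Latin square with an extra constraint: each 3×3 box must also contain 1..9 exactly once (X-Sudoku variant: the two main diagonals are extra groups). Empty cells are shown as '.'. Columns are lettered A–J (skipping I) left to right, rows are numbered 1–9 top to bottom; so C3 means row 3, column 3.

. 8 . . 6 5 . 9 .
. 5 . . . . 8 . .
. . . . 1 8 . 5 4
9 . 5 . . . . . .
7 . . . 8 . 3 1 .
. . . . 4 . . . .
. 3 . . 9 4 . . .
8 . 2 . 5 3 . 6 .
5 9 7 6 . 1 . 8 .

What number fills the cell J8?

D8 = 7 (sole candidate).
E9 = 2 (sole candidate).
G9 = 4 (sole candidate).
J9 = 3 (sole candidate).
C3 = 9 (sole candidate).
D7 = 8 (sole candidate).
E4 = 3 (hidden single in row 4).
J4 = 8 (hidden single in row 4).
E2 = 7 (sole candidate).
C6 = 8 (hidden single in row 6).
A6 = 3 (hidden single in row 6).
D3 = 3 (hidden single in row 3).
C1 = 3 (hidden single in row 1).
H2 = 3 (hidden single in row 2).
J7 = 5 (hidden single in row 7).
D5 = 5 (hidden single in row 5).
G6 = 5 (hidden single in row 6).
B8 = 4 (hidden single in row 8).
H4 = 4 (hidden single in row 4).
C5 = 4 (hidden single in row 5).
B3 = 7 (hidden single in column 2).
G8 = 9 (hidden single in column 7).
J8 = 1: row 8 has {2,3,4,5,6,7,8,9}; col 9 has {3,4,5,8}; box has {3,4,5,6,8,9} → only 1 remains.

1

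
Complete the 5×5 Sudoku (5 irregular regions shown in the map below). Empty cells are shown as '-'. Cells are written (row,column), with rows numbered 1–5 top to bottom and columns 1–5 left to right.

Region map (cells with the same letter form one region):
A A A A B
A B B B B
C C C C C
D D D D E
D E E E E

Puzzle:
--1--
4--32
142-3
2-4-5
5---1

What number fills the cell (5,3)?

(1,1) = 3 (sole candidate).
(1,5) = 4 (sole candidate).
(2,3) = 5 (sole candidate).
(3,4) = 5 (sole candidate).
(4,4) = 1 (sole candidate).
(5,3) = 3: row 5 has {1,5}; col 3 has {1,2,4,5}; region has {1,5} → only 3 remains.

3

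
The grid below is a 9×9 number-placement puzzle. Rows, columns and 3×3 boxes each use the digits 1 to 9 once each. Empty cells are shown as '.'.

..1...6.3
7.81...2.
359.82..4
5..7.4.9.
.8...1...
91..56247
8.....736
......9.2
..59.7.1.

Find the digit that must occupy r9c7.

r2c7 = 5: row 2 has {1,2,7,8}; col 7 has {2,6,7,9}; box has {2,3,4,6} → only 5 remains.
r2c9 = 9: row 2 has {1,2,5,7,8}; col 9 has {2,3,4,6,7}; box has {2,3,4,5,6} → only 9 remains.
r3c4 = 6: row 3 has {2,3,4,5,8,9}; col 4 has {1,7,9}; box has {1,2,8} → only 6 remains.
r3c7 = 1: row 3 has {2,3,4,5,6,8,9}; col 7 has {2,5,6,7,9}; box has {2,3,4,5,6,9} → only 1 remains.
r3c8 = 7: row 3 has {1,2,3,4,5,6,8,9}; col 8 has {1,2,3,4,9}; box has {1,2,3,4,5,6,9} → only 7 remains.
r5c7 = 3: row 5 has {1,8}; col 7 has {1,2,5,6,7,9}; box has {2,4,7,9} → only 3 remains.
r5c9 = 5: row 5 has {1,3,8}; col 9 has {2,3,4,6,7,9}; box has {2,3,4,7,9} → only 5 remains.
r6c3 = 3: row 6 has {1,2,4,5,6,7,9}; col 3 has {1,5,8,9}; box has {1,5,8,9} → only 3 remains.
r6c4 = 8: row 6 has {1,2,3,4,5,6,7,9}; col 4 has {1,6,7,9}; box has {1,4,5,6,7} → only 8 remains.
r7c6 = 5: row 7 has {3,6,7,8}; col 6 has {1,2,4,6,7}; box has {7,9} → only 5 remains.
r9c9 = 8: row 9 has {1,5,7,9}; col 9 has {2,3,4,5,6,7,9}; box has {1,2,3,6,7,9} → only 8 remains.
r1c6 = 9: row 1 has {1,3,6}; col 6 has {1,2,4,5,6,7}; box has {1,2,6,8} → only 9 remains.
r1c8 = 8: row 1 has {1,3,6,9}; col 8 has {1,2,3,4,7,9}; box has {1,2,3,4,5,6,7,9} → only 8 remains.
r2c6 = 3: row 2 has {1,2,5,7,8,9}; col 6 has {1,2,4,5,6,7,9}; box has {1,2,6,8,9} → only 3 remains.
r4c7 = 8: row 4 has {4,5,7,9}; col 7 has {1,2,3,5,6,7,9}; box has {2,3,4,5,7,9} → only 8 remains.
r4c9 = 1: row 4 has {4,5,7,8,9}; col 9 has {2,3,4,5,6,7,8,9}; box has {2,3,4,5,7,8,9} → only 1 remains.
r5c4 = 2: row 5 has {1,3,5,8}; col 4 has {1,6,7,8,9}; box has {1,4,5,6,7,8} → only 2 remains.
r5c5 = 9: row 5 has {1,2,3,5,8}; col 5 has {5,8}; box has {1,2,4,5,6,7,8} → only 9 remains.
r5c8 = 6: row 5 has {1,2,3,5,8,9}; col 8 has {1,2,3,4,7,8,9}; box has {1,2,3,4,5,7,8,9} → only 6 remains.
r7c4 = 4: row 7 has {3,5,6,7,8}; col 4 has {1,2,6,7,8,9}; box has {5,7,9} → only 4 remains.
r8c4 = 3: row 8 has {2,9}; col 4 has {1,2,4,6,7,8,9}; box has {4,5,7,9} → only 3 remains.
r8c6 = 8: row 8 has {2,3,9}; col 6 has {1,2,3,4,5,6,7,9}; box has {3,4,5,7,9} → only 8 remains.
r8c8 = 5: row 8 has {2,3,8,9}; col 8 has {1,2,3,4,6,7,8,9}; box has {1,2,3,6,7,8,9} → only 5 remains.
r9c7 = 4: row 9 has {1,5,7,8,9}; col 7 has {1,2,3,5,6,7,8,9}; box has {1,2,3,5,6,7,8,9} → only 4 remains.

4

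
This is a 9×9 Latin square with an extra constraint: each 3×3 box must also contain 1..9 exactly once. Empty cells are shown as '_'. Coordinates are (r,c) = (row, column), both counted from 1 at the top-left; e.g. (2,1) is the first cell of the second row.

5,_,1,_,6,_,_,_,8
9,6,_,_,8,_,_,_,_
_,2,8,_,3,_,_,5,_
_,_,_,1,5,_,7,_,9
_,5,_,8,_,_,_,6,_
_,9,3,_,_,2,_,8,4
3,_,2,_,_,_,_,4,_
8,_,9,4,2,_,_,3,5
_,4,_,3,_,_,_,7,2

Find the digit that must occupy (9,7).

9

(4,2) = 8 (sole candidate).
(4,8) = 2 (sole candidate).
(6,5) = 7 (sole candidate).
(1,8) = 9 (sole candidate).
(2,8) = 1 (sole candidate).
(6,4) = 6 (sole candidate).
(6,1) = 1 (sole candidate).
(6,7) = 5 (sole candidate).
(9,1) = 6 (sole candidate).
(9,3) = 5 (sole candidate).
(4,1) = 4 (sole candidate).
(4,3) = 6 (sole candidate).
(4,6) = 3 (sole candidate).
(5,3) = 7 (sole candidate).
(2,3) = 4 (sole candidate).
(3,1) = 7 (sole candidate).
(3,4) = 9 (sole candidate).
(3,9) = 6 (sole candidate).
(5,1) = 2 (sole candidate).
(7,9) = 1 (sole candidate).
(8,7) = 6 (sole candidate).
(1,2) = 3 (sole candidate).
(3,7) = 4 (sole candidate).
(5,9) = 3 (sole candidate).
(7,2) = 7 (sole candidate).
(7,4) = 5 (sole candidate).
(7,5) = 9 (sole candidate).
(7,7) = 8 (sole candidate).
(8,2) = 1 (sole candidate).
(8,6) = 7 (sole candidate).
(9,5) = 1 (sole candidate).
(9,6) = 8 (sole candidate).
(9,7) = 9: row 9 has {1,2,3,4,5,6,7,8}; col 7 has {4,5,6,7,8}; box has {1,2,3,4,5,6,7,8} → only 9 remains.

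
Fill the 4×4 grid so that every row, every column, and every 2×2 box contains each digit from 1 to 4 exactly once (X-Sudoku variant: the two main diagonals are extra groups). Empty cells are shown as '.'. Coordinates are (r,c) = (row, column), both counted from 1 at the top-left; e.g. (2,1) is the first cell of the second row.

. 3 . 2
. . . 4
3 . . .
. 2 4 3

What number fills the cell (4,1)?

(1,3) = 1: row 1 has {2,3}; col 3 has {4}; box has {2,4} → only 1 remains.
(2,2) = 1: row 2 has {4}; col 2 has {2,3}; box has {3}; main diagonal has {3} → only 1 remains.
(2,3) = 3: row 2 has {1,4}; col 3 has {1,4}; box has {1,2,4}; anti-diagonal has {2} → only 3 remains.
(3,2) = 4: row 3 has {3}; col 2 has {1,2,3}; box has {2,3}; anti-diagonal has {2,3} → only 4 remains.
(3,3) = 2: row 3 has {3,4}; col 3 has {1,3,4}; box has {3,4}; main diagonal has {1,3} → only 2 remains.
(3,4) = 1: row 3 has {2,3,4}; col 4 has {2,3,4}; box has {2,3,4} → only 1 remains.
(4,1) = 1: row 4 has {2,3,4}; col 1 has {3}; box has {2,3,4}; anti-diagonal has {2,3,4} → only 1 remains.

1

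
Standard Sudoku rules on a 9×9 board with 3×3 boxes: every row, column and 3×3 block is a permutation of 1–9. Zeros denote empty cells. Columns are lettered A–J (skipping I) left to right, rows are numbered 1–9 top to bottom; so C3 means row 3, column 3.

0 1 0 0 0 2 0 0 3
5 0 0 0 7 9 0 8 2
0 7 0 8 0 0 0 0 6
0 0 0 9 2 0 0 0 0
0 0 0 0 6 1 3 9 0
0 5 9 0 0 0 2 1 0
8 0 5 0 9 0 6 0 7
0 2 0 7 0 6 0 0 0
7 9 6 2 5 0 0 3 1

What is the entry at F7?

3

E1 = 4: row 1 has {1,2,3}; col 5 has {2,5,6,7,9}; box has {2,7,8,9} → only 4 remains.
C1 = 8: row 1 has {1,2,3,4}; col 3 has {5,6,9}; box has {1,5,7} → only 8 remains.
C5 = 7: in row 5, 7 can only go here (every other open cell in that row sees a 7).
A5 = 2: in row 5, 2 can only go here (every other open cell in that row sees a 2).
C3 = 2: in row 3, 2 can only go here (every other open cell in that row sees a 2).
A6 = 6: in row 6, 6 can only go here (every other open cell in that row sees a 6).
F6 = 7: in row 6, 7 can only go here (every other open cell in that row sees a 7).
A1 = 9: row 1 has {1,2,3,4,8}; col 1 has {2,5,6,7,8}; box has {1,2,5,7,8} → only 9 remains.
D1 = 6: in row 1, 6 can only go here (every other open cell in that row sees a 6).
B2 = 6: in row 2, 6 can only go here (every other open cell in that row sees a 6).
G3 = 9: in row 3, 9 can only go here (every other open cell in that row sees a 9).
E3 = 1: in row 3, 1 can only go here (every other open cell in that row sees a 1).
D2 = 3: row 2 has {2,5,6,7,8,9}; col 4 has {2,6,7,8,9}; box has {1,2,4,6,7,8,9} → only 3 remains.
F3 = 5: row 3 has {1,2,6,7,8,9}; col 6 has {1,2,6,7,9}; box has {1,2,3,4,6,7,8,9} → only 5 remains.
H3 = 4: row 3 has {1,2,5,6,7,8,9}; col 8 has {1,3,8,9}; box has {2,3,6,8,9} → only 4 remains.
D6 = 4: row 6 has {1,2,5,6,7,9}; col 4 has {2,3,6,7,8,9}; box has {1,2,6,7,9} → only 4 remains.
J6 = 8: row 6 has {1,2,4,5,6,7,9}; col 9 has {1,2,3,6,7}; box has {1,2,3,9} → only 8 remains.
D7 = 1: row 7 has {5,6,7,8,9}; col 4 has {2,3,4,6,7,8,9}; box has {2,5,6,7,9} → only 1 remains.
H7 = 2: row 7 has {1,5,6,7,8,9}; col 8 has {1,3,4,8,9}; box has {1,3,6,7} → only 2 remains.
H8 = 5: row 8 has {2,6,7}; col 8 has {1,2,3,4,8,9}; box has {1,2,3,6,7} → only 5 remains.
H1 = 7: row 1 has {1,2,3,4,6,8,9}; col 8 has {1,2,3,4,5,8,9}; box has {2,3,4,6,8,9} → only 7 remains.
C2 = 4: row 2 has {2,3,5,6,7,8,9}; col 3 has {2,5,6,7,8,9}; box has {1,2,5,6,7,8,9} → only 4 remains.
G2 = 1: row 2 has {2,3,4,5,6,7,8,9}; col 7 has {2,3,6,9}; box has {2,3,4,6,7,8,9} → only 1 remains.
A3 = 3: row 3 has {1,2,4,5,6,7,8,9}; col 1 has {2,5,6,7,8,9}; box has {1,2,4,5,6,7,8,9} → only 3 remains.
H4 = 6: row 4 has {2,9}; col 8 has {1,2,3,4,5,7,8,9}; box has {1,2,3,8,9} → only 6 remains.
D5 = 5: row 5 has {1,2,3,6,7,9}; col 4 has {1,2,3,4,6,7,8,9}; box has {1,2,4,6,7,9} → only 5 remains.
J5 = 4: row 5 has {1,2,3,5,6,7,9}; col 9 has {1,2,3,6,7,8}; box has {1,2,3,6,8,9} → only 4 remains.
E6 = 3: row 6 has {1,2,4,5,6,7,8,9}; col 5 has {1,2,4,5,6,7,9}; box has {1,2,4,5,6,7,9} → only 3 remains.
E8 = 8: row 8 has {2,5,6,7}; col 5 has {1,2,3,4,5,6,7,9}; box has {1,2,5,6,7,9} → only 8 remains.
G8 = 4: row 8 has {2,5,6,7,8}; col 7 has {1,2,3,6,9}; box has {1,2,3,5,6,7} → only 4 remains.
J8 = 9: row 8 has {2,4,5,6,7,8}; col 9 has {1,2,3,4,6,7,8}; box has {1,2,3,4,5,6,7} → only 9 remains.
F9 = 4: row 9 has {1,2,3,5,6,7,9}; col 6 has {1,2,5,6,7,9}; box has {1,2,5,6,7,8,9} → only 4 remains.
G9 = 8: row 9 has {1,2,3,4,5,6,7,9}; col 7 has {1,2,3,4,6,9}; box has {1,2,3,4,5,6,7,9} → only 8 remains.
G1 = 5: row 1 has {1,2,3,4,6,7,8,9}; col 7 has {1,2,3,4,6,8,9}; box has {1,2,3,4,6,7,8,9} → only 5 remains.
F4 = 8: row 4 has {2,6,9}; col 6 has {1,2,4,5,6,7,9}; box has {1,2,3,4,5,6,7,9} → only 8 remains.
G4 = 7: row 4 has {2,6,8,9}; col 7 has {1,2,3,4,5,6,8,9}; box has {1,2,3,4,6,8,9} → only 7 remains.
J4 = 5: row 4 has {2,6,7,8,9}; col 9 has {1,2,3,4,6,7,8,9}; box has {1,2,3,4,6,7,8,9} → only 5 remains.
B5 = 8: row 5 has {1,2,3,4,5,6,7,9}; col 2 has {1,2,5,6,7,9}; box has {2,5,6,7,9} → only 8 remains.
F7 = 3: row 7 has {1,2,5,6,7,8,9}; col 6 has {1,2,4,5,6,7,8,9}; box has {1,2,4,5,6,7,8,9} → only 3 remains.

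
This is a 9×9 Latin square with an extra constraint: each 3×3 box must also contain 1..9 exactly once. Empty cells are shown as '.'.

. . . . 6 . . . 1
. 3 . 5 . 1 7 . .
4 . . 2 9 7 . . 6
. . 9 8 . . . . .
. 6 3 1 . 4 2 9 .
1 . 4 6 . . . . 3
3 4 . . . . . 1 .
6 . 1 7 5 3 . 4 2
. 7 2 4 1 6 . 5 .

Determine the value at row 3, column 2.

1

row 1, column 4 = 3: row 1 has {1,6}; col 4 has {1,2,4,5,6,7,8}; box has {1,2,5,6,7,9} → only 3 remains.
row 1, column 6 = 8: row 1 has {1,3,6}; col 6 has {1,3,4,6,7}; box has {1,2,3,5,6,7,9} → only 8 remains.
row 1, column 8 = 2: row 1 has {1,3,6,8}; col 8 has {1,4,5,9}; box has {1,6,7} → only 2 remains.
row 2, column 5 = 4: row 2 has {1,3,5,7}; col 5 has {1,5,6,9}; box has {1,2,3,5,6,7,8,9} → only 4 remains.
row 2, column 8 = 8: row 2 has {1,3,4,5,7}; col 8 has {1,2,4,5,9}; box has {1,2,6,7} → only 8 remains.
row 2, column 9 = 9: row 2 has {1,3,4,5,7,8}; col 9 has {1,2,3,6}; box has {1,2,6,7,8} → only 9 remains.
row 3, column 8 = 3: row 3 has {2,4,6,7,9}; col 8 has {1,2,4,5,8,9}; box has {1,2,6,7,8,9} → only 3 remains.
row 5, column 5 = 7: row 5 has {1,2,3,4,6,9}; col 5 has {1,4,5,6,9}; box has {1,4,6,8} → only 7 remains.
row 6, column 5 = 2: row 6 has {1,3,4,6}; col 5 has {1,4,5,6,7,9}; box has {1,4,6,7,8} → only 2 remains.
row 6, column 8 = 7: row 6 has {1,2,3,4,6}; col 8 has {1,2,3,4,5,8,9}; box has {2,3,9} → only 7 remains.
row 7, column 4 = 9: row 7 has {1,3,4}; col 4 has {1,2,3,4,5,6,7,8}; box has {1,3,4,5,6,7} → only 9 remains.
row 7, column 5 = 8: row 7 has {1,3,4,9}; col 5 has {1,2,4,5,6,7,9}; box has {1,3,4,5,6,7,9} → only 8 remains.
row 7, column 6 = 2: row 7 has {1,3,4,8,9}; col 6 has {1,3,4,6,7,8}; box has {1,3,4,5,6,7,8,9} → only 2 remains.
row 7, column 7 = 6: row 7 has {1,2,3,4,8,9}; col 7 has {2,7}; box has {1,2,4,5} → only 6 remains.
row 7, column 9 = 7: row 7 has {1,2,3,4,6,8,9}; col 9 has {1,2,3,6,9}; box has {1,2,4,5,6} → only 7 remains.
row 9, column 9 = 8: row 9 has {1,2,4,5,6,7}; col 9 has {1,2,3,6,7,9}; box has {1,2,4,5,6,7} → only 8 remains.
row 2, column 1 = 2: row 2 has {1,3,4,5,7,8,9}; col 1 has {1,3,4,6}; box has {3,4} → only 2 remains.
row 2, column 3 = 6: row 2 has {1,2,3,4,5,7,8,9}; col 3 has {1,2,3,4,9}; box has {2,3,4} → only 6 remains.
row 3, column 7 = 5: row 3 has {2,3,4,6,7,9}; col 7 has {2,6,7}; box has {1,2,3,6,7,8,9} → only 5 remains.
row 4, column 5 = 3: row 4 has {8,9}; col 5 has {1,2,4,5,6,7,8,9}; box has {1,2,4,6,7,8} → only 3 remains.
row 4, column 6 = 5: row 4 has {3,8,9}; col 6 has {1,2,3,4,6,7,8}; box has {1,2,3,4,6,7,8} → only 5 remains.
row 4, column 8 = 6: row 4 has {3,5,8,9}; col 8 has {1,2,3,4,5,7,8,9}; box has {2,3,7,9} → only 6 remains.
row 4, column 9 = 4: row 4 has {3,5,6,8,9}; col 9 has {1,2,3,6,7,8,9}; box has {2,3,6,7,9} → only 4 remains.
row 5, column 9 = 5: row 5 has {1,2,3,4,6,7,9}; col 9 has {1,2,3,4,6,7,8,9}; box has {2,3,4,6,7,9} → only 5 remains.
row 6, column 6 = 9: row 6 has {1,2,3,4,6,7}; col 6 has {1,2,3,4,5,6,7,8}; box has {1,2,3,4,5,6,7,8} → only 9 remains.
row 6, column 7 = 8: row 6 has {1,2,3,4,6,7,9}; col 7 has {2,5,6,7}; box has {2,3,4,5,6,7,9} → only 8 remains.
row 7, column 3 = 5: row 7 has {1,2,3,4,6,7,8,9}; col 3 has {1,2,3,4,6,9}; box has {1,2,3,4,6,7} → only 5 remains.
row 8, column 7 = 9: row 8 has {1,2,3,4,5,6,7}; col 7 has {2,5,6,7,8}; box has {1,2,4,5,6,7,8} → only 9 remains.
row 9, column 1 = 9: row 9 has {1,2,4,5,6,7,8}; col 1 has {1,2,3,4,6}; box has {1,2,3,4,5,6,7} → only 9 remains.
row 9, column 7 = 3: row 9 has {1,2,4,5,6,7,8,9}; col 7 has {2,5,6,7,8,9}; box has {1,2,4,5,6,7,8,9} → only 3 remains.
row 1, column 3 = 7: row 1 has {1,2,3,6,8}; col 3 has {1,2,3,4,5,6,9}; box has {2,3,4,6} → only 7 remains.
row 1, column 7 = 4: row 1 has {1,2,3,6,7,8}; col 7 has {2,3,5,6,7,8,9}; box has {1,2,3,5,6,7,8,9} → only 4 remains.
row 3, column 3 = 8: row 3 has {2,3,4,5,6,7,9}; col 3 has {1,2,3,4,5,6,7,9}; box has {2,3,4,6,7} → only 8 remains.
row 4, column 1 = 7: row 4 has {3,4,5,6,8,9}; col 1 has {1,2,3,4,6,9}; box has {1,3,4,6,9} → only 7 remains.
row 4, column 2 = 2: row 4 has {3,4,5,6,7,8,9}; col 2 has {3,4,6,7}; box has {1,3,4,6,7,9} → only 2 remains.
row 4, column 7 = 1: row 4 has {2,3,4,5,6,7,8,9}; col 7 has {2,3,4,5,6,7,8,9}; box has {2,3,4,5,6,7,8,9} → only 1 remains.
row 5, column 1 = 8: row 5 has {1,2,3,4,5,6,7,9}; col 1 has {1,2,3,4,6,7,9}; box has {1,2,3,4,6,7,9} → only 8 remains.
row 6, column 2 = 5: row 6 has {1,2,3,4,6,7,8,9}; col 2 has {2,3,4,6,7}; box has {1,2,3,4,6,7,8,9} → only 5 remains.
row 8, column 2 = 8: row 8 has {1,2,3,4,5,6,7,9}; col 2 has {2,3,4,5,6,7}; box has {1,2,3,4,5,6,7,9} → only 8 remains.
row 1, column 1 = 5: row 1 has {1,2,3,4,6,7,8}; col 1 has {1,2,3,4,6,7,8,9}; box has {2,3,4,6,7,8} → only 5 remains.
row 1, column 2 = 9: row 1 has {1,2,3,4,5,6,7,8}; col 2 has {2,3,4,5,6,7,8}; box has {2,3,4,5,6,7,8} → only 9 remains.
row 3, column 2 = 1: row 3 has {2,3,4,5,6,7,8,9}; col 2 has {2,3,4,5,6,7,8,9}; box has {2,3,4,5,6,7,8,9} → only 1 remains.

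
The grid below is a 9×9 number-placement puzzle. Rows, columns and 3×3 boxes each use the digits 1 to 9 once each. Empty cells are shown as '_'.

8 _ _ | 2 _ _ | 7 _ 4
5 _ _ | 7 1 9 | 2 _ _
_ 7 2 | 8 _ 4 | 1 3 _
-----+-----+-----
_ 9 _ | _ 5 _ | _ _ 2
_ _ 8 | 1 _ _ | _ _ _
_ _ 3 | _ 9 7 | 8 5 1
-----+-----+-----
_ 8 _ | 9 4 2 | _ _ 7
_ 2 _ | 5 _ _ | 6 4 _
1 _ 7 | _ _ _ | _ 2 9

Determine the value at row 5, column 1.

4

row 3, column 5 = 6 (sole candidate).
row 3, column 9 = 5 (sole candidate).
row 7, column 8 = 1 (sole candidate).
row 8, column 3 = 9 (sole candidate).
row 1, column 5 = 3 (sole candidate).
row 1, column 6 = 5 (sole candidate).
row 3, column 1 = 9 (sole candidate).
row 5, column 5 = 2 (sole candidate).
row 8, column 1 = 3 (sole candidate).
row 8, column 9 = 8 (sole candidate).
row 9, column 5 = 8 (sole candidate).
row 2, column 9 = 6 (sole candidate).
row 5, column 9 = 3 (sole candidate).
row 7, column 1 = 6 (sole candidate).
row 7, column 3 = 5 (sole candidate).
row 7, column 7 = 3 (sole candidate).
row 8, column 5 = 7 (sole candidate).
row 8, column 6 = 1 (sole candidate).
row 9, column 2 = 4 (sole candidate).
row 9, column 7 = 5 (sole candidate).
row 1, column 8 = 9 (sole candidate).
row 2, column 2 = 3 (sole candidate).
row 2, column 3 = 4 (sole candidate).
row 2, column 8 = 8 (sole candidate).
row 4, column 7 = 4 (sole candidate).
row 5, column 6 = 6 (sole candidate).
row 5, column 7 = 9 (sole candidate).
row 5, column 8 = 7 (sole candidate).
row 6, column 2 = 6 (sole candidate).
row 6, column 4 = 4 (sole candidate).
row 9, column 6 = 3 (sole candidate).
row 1, column 2 = 1 (sole candidate).
row 1, column 3 = 6 (sole candidate).
row 4, column 1 = 7 (sole candidate).
row 4, column 3 = 1 (sole candidate).
row 4, column 4 = 3 (sole candidate).
row 4, column 6 = 8 (sole candidate).
row 4, column 8 = 6 (sole candidate).
row 5, column 1 = 4: row 5 has {1,2,3,6,7,8,9}; col 1 has {1,3,5,6,7,8,9}; box has {1,3,6,7,8,9} → only 4 remains.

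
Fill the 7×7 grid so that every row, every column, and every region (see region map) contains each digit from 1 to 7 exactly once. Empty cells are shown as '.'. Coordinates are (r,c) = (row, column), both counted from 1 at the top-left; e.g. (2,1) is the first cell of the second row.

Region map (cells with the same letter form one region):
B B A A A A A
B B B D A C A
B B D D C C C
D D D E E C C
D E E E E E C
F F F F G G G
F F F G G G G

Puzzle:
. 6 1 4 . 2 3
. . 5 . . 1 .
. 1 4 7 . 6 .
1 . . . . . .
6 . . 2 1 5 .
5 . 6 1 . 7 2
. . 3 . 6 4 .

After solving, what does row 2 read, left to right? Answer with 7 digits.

(1,1) = 7 (sole candidate).
(1,5) = 5 (sole candidate).
(2,4) = 3: row 2 has {1,5}; col 4 has {1,2,4,7}; region has {1,4,6,7} → only 3 remains.
(2,5) = 7: row 2 has {1,3,5}; col 5 has {1,5,6}; region has {1,2,3,4,5} → only 7 remains.
(2,7) = 6: row 2 has {1,3,5,7}; col 7 has {2,3}; region has {1,2,3,4,5,7} → only 6 remains.
(3,7) = 5 (sole candidate).
(4,3) = 2 (sole candidate).
(4,4) = 6 (sole candidate).
(4,6) = 3 (sole candidate).
(5,3) = 7 (sole candidate).
(5,7) = 4 (sole candidate).
(6,2) = 4 (sole candidate).
(6,5) = 3 (sole candidate).
(7,1) = 2 (sole candidate).
(7,2) = 7 (sole candidate).
(7,4) = 5 (sole candidate).
(7,7) = 1 (sole candidate).
(2,1) = 4: row 2 has {1,3,5,6,7}; col 1 has {1,2,5,6,7}; region has {1,5,6,7} → only 4 remains.
(2,2) = 2: row 2 has {1,3,4,5,6,7}; col 2 has {1,4,6,7}; region has {1,4,5,6,7} → only 2 remains.

4253716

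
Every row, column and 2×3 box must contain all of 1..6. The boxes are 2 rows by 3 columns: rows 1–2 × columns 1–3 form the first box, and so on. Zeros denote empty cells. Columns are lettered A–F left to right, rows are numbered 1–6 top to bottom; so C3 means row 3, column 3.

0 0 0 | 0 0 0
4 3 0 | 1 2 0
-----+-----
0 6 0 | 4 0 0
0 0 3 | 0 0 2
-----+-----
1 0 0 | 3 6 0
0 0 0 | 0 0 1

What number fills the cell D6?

2

A4 = 5: row 4 has {2,3}; col 1 has {1,4}; box has {3,6} → only 5 remains.
D4 = 6: row 4 has {2,3,5}; col 4 has {1,3,4}; box has {2,4} → only 6 remains.
E4 = 1: row 4 has {2,3,5,6}; col 5 has {2,6}; box has {2,4,6} → only 1 remains.
D1 = 5: row 1 has {}; col 4 has {1,3,4,6}; box has {1,2} → only 5 remains.
F2 = 6: row 2 has {1,2,3,4}; col 6 has {1,2}; box has {1,2,5} → only 6 remains.
A3 = 2: row 3 has {4,6}; col 1 has {1,4,5}; box has {3,5,6} → only 2 remains.
C3 = 1: row 3 has {2,4,6}; col 3 has {3}; box has {2,3,5,6} → only 1 remains.
B4 = 4: row 4 has {1,2,3,5,6}; col 2 has {3,6}; box has {1,2,3,5,6} → only 4 remains.
D6 = 2: row 6 has {1}; col 4 has {1,3,4,5,6}; box has {1,3,6} → only 2 remains.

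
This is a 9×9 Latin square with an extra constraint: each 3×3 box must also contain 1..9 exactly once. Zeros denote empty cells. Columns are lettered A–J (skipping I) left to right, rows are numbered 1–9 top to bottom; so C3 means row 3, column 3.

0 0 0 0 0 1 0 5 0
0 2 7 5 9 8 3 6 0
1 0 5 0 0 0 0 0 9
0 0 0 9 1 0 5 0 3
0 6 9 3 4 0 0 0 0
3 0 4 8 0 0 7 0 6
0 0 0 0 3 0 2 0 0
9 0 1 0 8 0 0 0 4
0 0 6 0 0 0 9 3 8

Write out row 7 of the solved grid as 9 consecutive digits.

A2 = 4: row 2 has {2,3,5,6,7,8,9}; col 1 has {1,3,9}; box has {1,2,5,7} → only 4 remains.
J2 = 1: row 2 has {2,3,4,5,6,7,8,9}; col 9 has {3,4,6,8,9}; box has {3,5,6,9} → only 1 remains.
J5 = 2: row 5 has {3,4,6,9}; col 9 has {1,3,4,6,8,9}; box has {3,5,6,7} → only 2 remains.
C7 = 8: row 7 has {2,3}; col 3 has {1,4,5,6,7,9}; box has {1,6,9} → only 8 remains.
G8 = 6: row 8 has {1,4,8,9}; col 7 has {2,3,5,7,9}; box has {2,3,4,8,9} → only 6 remains.
H8 = 7: row 8 has {1,4,6,8,9}; col 8 has {3,5,6}; box has {2,3,4,6,8,9} → only 7 remains.
C1 = 3: row 1 has {1,5}; col 3 has {1,4,5,6,7,8,9}; box has {1,2,4,5,7} → only 3 remains.
J1 = 7: row 1 has {1,3,5}; col 9 has {1,2,3,4,6,8,9}; box has {1,3,5,6,9} → only 7 remains.
B3 = 8: row 3 has {1,5,9}; col 2 has {2,6}; box has {1,2,3,4,5,7} → only 8 remains.
G3 = 4: row 3 has {1,5,8,9}; col 7 has {2,3,5,6,7,9}; box has {1,3,5,6,7,9} → only 4 remains.
H3 = 2: row 3 has {1,4,5,8,9}; col 8 has {3,5,6,7}; box has {1,3,4,5,6,7,9} → only 2 remains.
B4 = 7: row 4 has {1,3,5,9}; col 2 has {2,6,8}; box has {3,4,6,9} → only 7 remains.
C4 = 2: row 4 has {1,3,5,7,9}; col 3 has {1,3,4,5,6,7,8,9}; box has {3,4,6,7,9} → only 2 remains.
F4 = 6: row 4 has {1,2,3,5,7,9}; col 6 has {1,8}; box has {1,3,4,8,9} → only 6 remains.
H7 = 1: row 7 has {2,3,8}; col 8 has {2,3,5,6,7}; box has {2,3,4,6,7,8,9} → only 1 remains.
J7 = 5: row 7 has {1,2,3,8}; col 9 has {1,2,3,4,6,7,8,9}; box has {1,2,3,4,6,7,8,9} → only 5 remains.
D8 = 2: row 8 has {1,4,6,7,8,9}; col 4 has {3,5,8,9}; box has {3,8} → only 2 remains.
F8 = 5: row 8 has {1,2,4,6,7,8,9}; col 6 has {1,6,8}; box has {2,3,8} → only 5 remains.
E9 = 7: row 9 has {3,6,8,9}; col 5 has {1,3,4,8,9}; box has {2,3,5,8} → only 7 remains.
F9 = 4: row 9 has {3,6,7,8,9}; col 6 has {1,5,6,8}; box has {2,3,5,7,8} → only 4 remains.
A1 = 6: row 1 has {1,3,5,7}; col 1 has {1,3,4,9}; box has {1,2,3,4,5,7,8} → only 6 remains.
B1 = 9: row 1 has {1,3,5,6,7}; col 2 has {2,6,7,8}; box has {1,2,3,4,5,6,7,8} → only 9 remains.
D1 = 4: row 1 has {1,3,5,6,7,9}; col 4 has {2,3,5,8,9}; box has {1,5,8,9} → only 4 remains.
E1 = 2: row 1 has {1,3,4,5,6,7,9}; col 5 has {1,3,4,7,8,9}; box has {1,4,5,8,9} → only 2 remains.
G1 = 8: row 1 has {1,2,3,4,5,6,7,9}; col 7 has {2,3,4,5,6,7,9}; box has {1,2,3,4,5,6,7,9} → only 8 remains.
E3 = 6: row 3 has {1,2,4,5,8,9}; col 5 has {1,2,3,4,7,8,9}; box has {1,2,4,5,8,9} → only 6 remains.
A4 = 8: row 4 has {1,2,3,5,6,7,9}; col 1 has {1,3,4,6,9}; box has {2,3,4,6,7,9} → only 8 remains.
H4 = 4: row 4 has {1,2,3,5,6,7,8,9}; col 8 has {1,2,3,5,6,7}; box has {2,3,5,6,7} → only 4 remains.
A5 = 5: row 5 has {2,3,4,6,9}; col 1 has {1,3,4,6,8,9}; box has {2,3,4,6,7,8,9} → only 5 remains.
F5 = 7: row 5 has {2,3,4,5,6,9}; col 6 has {1,4,5,6,8}; box has {1,3,4,6,8,9} → only 7 remains.
G5 = 1: row 5 has {2,3,4,5,6,7,9}; col 7 has {2,3,4,5,6,7,8,9}; box has {2,3,4,5,6,7} → only 1 remains.
H5 = 8: row 5 has {1,2,3,4,5,6,7,9}; col 8 has {1,2,3,4,5,6,7}; box has {1,2,3,4,5,6,7} → only 8 remains.
B6 = 1: row 6 has {3,4,6,7,8}; col 2 has {2,6,7,8,9}; box has {2,3,4,5,6,7,8,9} → only 1 remains.
E6 = 5: row 6 has {1,3,4,6,7,8}; col 5 has {1,2,3,4,6,7,8,9}; box has {1,3,4,6,7,8,9} → only 5 remains.
F6 = 2: row 6 has {1,3,4,5,6,7,8}; col 6 has {1,4,5,6,7,8}; box has {1,3,4,5,6,7,8,9} → only 2 remains.
H6 = 9: row 6 has {1,2,3,4,5,6,7,8}; col 8 has {1,2,3,4,5,6,7,8}; box has {1,2,3,4,5,6,7,8} → only 9 remains.
A7 = 7: row 7 has {1,2,3,5,8}; col 1 has {1,3,4,5,6,8,9}; box has {1,6,8,9} → only 7 remains.
B7 = 4: row 7 has {1,2,3,5,7,8}; col 2 has {1,2,6,7,8,9}; box has {1,6,7,8,9} → only 4 remains.
D7 = 6: row 7 has {1,2,3,4,5,7,8}; col 4 has {2,3,4,5,8,9}; box has {2,3,4,5,7,8} → only 6 remains.
F7 = 9: row 7 has {1,2,3,4,5,6,7,8}; col 6 has {1,2,4,5,6,7,8}; box has {2,3,4,5,6,7,8} → only 9 remains.

748639215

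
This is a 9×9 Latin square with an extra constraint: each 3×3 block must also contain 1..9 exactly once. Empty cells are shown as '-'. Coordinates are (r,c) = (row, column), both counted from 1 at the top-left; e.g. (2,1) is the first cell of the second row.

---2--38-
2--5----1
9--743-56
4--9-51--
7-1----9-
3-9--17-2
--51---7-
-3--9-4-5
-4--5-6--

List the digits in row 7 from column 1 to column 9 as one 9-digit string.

(2,7) = 9 (sole candidate).
(2,8) = 4 (sole candidate).
(3,3) = 8 (sole candidate).
(3,7) = 2 (sole candidate).
(6,8) = 6 (sole candidate).
(7,7) = 8: row 7 has {1,5,7}; col 7 has {1,2,3,4,6,7,9}; box has {4,5,6,7} → only 8 remains.
(1,9) = 7 (sole candidate).
(3,2) = 1 (sole candidate).
(4,8) = 3 (sole candidate).
(4,9) = 8 (sole candidate).
(5,7) = 5 (sole candidate).
(5,9) = 4 (sole candidate).
(6,5) = 8 (sole candidate).
(7,1) = 6: row 7 has {1,5,7,8}; col 1 has {2,3,4,7,9}; box has {3,4,5} → only 6 remains.
(1,1) = 5 (sole candidate).
(1,2) = 6 (sole candidate).
(1,3) = 4 (sole candidate).
(1,5) = 1 (sole candidate).
(1,6) = 9 (sole candidate).
(2,2) = 7 (sole candidate).
(2,3) = 3 (sole candidate).
(2,5) = 6 (sole candidate).
(2,6) = 8 (sole candidate).
(4,2) = 2 (sole candidate).
(4,3) = 6 (sole candidate).
(4,5) = 7 (sole candidate).
(5,2) = 8 (sole candidate).
(6,2) = 5 (sole candidate).
(6,4) = 4 (sole candidate).
(7,2) = 9: row 7 has {1,5,6,7,8}; col 2 has {1,2,3,4,5,6,7,8}; box has {3,4,5,6} → only 9 remains.
(7,9) = 3: row 7 has {1,5,6,7,8,9}; col 9 has {1,2,4,5,6,7,8}; box has {4,5,6,7,8} → only 3 remains.
(9,9) = 9 (sole candidate).
(7,5) = 2: row 7 has {1,3,5,6,7,8,9}; col 5 has {1,4,5,6,7,8,9}; box has {1,5,9} → only 2 remains.
(7,6) = 4: row 7 has {1,2,3,5,6,7,8,9}; col 6 has {1,3,5,8,9}; box has {1,2,5,9} → only 4 remains.

695124873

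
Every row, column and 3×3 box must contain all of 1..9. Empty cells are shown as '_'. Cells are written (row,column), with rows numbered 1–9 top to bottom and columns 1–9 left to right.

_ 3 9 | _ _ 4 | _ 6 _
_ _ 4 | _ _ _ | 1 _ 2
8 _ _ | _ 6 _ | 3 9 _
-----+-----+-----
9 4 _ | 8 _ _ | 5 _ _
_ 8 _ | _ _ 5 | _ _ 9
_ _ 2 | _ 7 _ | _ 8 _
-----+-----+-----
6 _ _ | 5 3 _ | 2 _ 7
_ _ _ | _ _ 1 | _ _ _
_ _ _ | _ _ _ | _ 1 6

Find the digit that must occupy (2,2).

6

(7,8) = 4 (sole candidate).
(2,2) = 6: in row 2, 6 can only go here (every other open cell in that row sees a 6).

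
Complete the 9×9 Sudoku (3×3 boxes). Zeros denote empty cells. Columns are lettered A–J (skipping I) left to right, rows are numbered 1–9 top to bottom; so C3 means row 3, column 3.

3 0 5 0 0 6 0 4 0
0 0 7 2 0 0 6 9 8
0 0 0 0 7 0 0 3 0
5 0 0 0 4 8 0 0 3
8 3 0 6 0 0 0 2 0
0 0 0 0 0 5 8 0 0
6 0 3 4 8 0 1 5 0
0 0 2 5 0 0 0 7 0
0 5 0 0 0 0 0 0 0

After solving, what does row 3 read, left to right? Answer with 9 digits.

268974531

E2 = 5 (hidden single in row 2).
F2 = 3 (hidden single in row 2).
B4 = 2 (hidden single in row 4).
E6 = 2 (hidden single in row 6).
D6 = 3 (hidden single in row 6).
B8 = 8 (hidden single in row 8).
D1 = 8 (hidden single in row 1).
C3 = 8: in row 3, 8 can only go here (every other open cell in that row sees an 8).
B3 = 6: in row 3, 6 can only go here (every other open cell in that row sees a 6).
H9 = 8 (hidden single in row 9).
A3 = 2: in column 1, 2 can only go here (every other open cell in that column sees a 2).
G3 = 5: row 3 has {2,3,6,7,8}; col 7 has {1,6,8}; box has {3,4,6,8,9} → only 5 remains.
J3 = 1: row 3 has {2,3,5,6,7,8}; col 9 has {3,8}; box has {3,4,5,6,8,9} → only 1 remains.
D3 = 9: row 3 has {1,2,3,5,6,7,8}; col 4 has {2,3,4,5,6,8}; box has {2,3,5,6,7,8} → only 9 remains.
F3 = 4: row 3 has {1,2,3,5,6,7,8,9}; col 6 has {3,5,6,8}; box has {2,3,5,6,7,8,9} → only 4 remains.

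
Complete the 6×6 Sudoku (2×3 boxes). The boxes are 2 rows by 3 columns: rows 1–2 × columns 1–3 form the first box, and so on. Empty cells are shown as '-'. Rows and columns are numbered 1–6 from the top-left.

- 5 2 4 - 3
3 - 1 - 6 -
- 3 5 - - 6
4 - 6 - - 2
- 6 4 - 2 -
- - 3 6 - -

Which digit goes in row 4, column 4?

5

row 1, column 1 = 6 (sole candidate).
row 1, column 5 = 1 (sole candidate).
row 2, column 2 = 4 (sole candidate).
row 2, column 6 = 5 (sole candidate).
row 3, column 4 = 1 (sole candidate).
row 3, column 5 = 4 (sole candidate).
row 4, column 2 = 1 (sole candidate).
row 5, column 6 = 1 (sole candidate).
row 6, column 2 = 2 (sole candidate).
row 6, column 5 = 5 (sole candidate).
row 6, column 6 = 4 (sole candidate).
row 2, column 4 = 2 (sole candidate).
row 3, column 1 = 2 (sole candidate).
row 4, column 5 = 3 (sole candidate).
row 5, column 1 = 5 (sole candidate).
row 5, column 4 = 3 (sole candidate).
row 6, column 1 = 1 (sole candidate).
row 4, column 4 = 5: row 4 has {1,2,3,4,6}; col 4 has {1,2,3,4,6}; box has {1,2,3,4,6} → only 5 remains.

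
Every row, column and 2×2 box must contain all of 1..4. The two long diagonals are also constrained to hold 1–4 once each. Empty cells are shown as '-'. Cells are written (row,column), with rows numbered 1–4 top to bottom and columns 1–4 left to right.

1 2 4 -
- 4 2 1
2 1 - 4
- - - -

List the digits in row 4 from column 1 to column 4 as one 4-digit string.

(1,4) = 3: row 1 has {1,2,4}; col 4 has {1,4}; box has {1,2,4}; anti-diagonal has {1,2} → only 3 remains.
(2,1) = 3: row 2 has {1,2,4}; col 1 has {1,2}; box has {1,2,4} → only 3 remains.
(3,3) = 3: row 3 has {1,2,4}; col 3 has {2,4}; box has {4}; main diagonal has {1,4} → only 3 remains.
(4,1) = 4: row 4 has {}; col 1 has {1,2,3}; box has {1,2}; anti-diagonal has {1,2,3} → only 4 remains.
(4,2) = 3: row 4 has {4}; col 2 has {1,2,4}; box has {1,2,4} → only 3 remains.
(4,3) = 1: row 4 has {3,4}; col 3 has {2,3,4}; box has {3,4} → only 1 remains.
(4,4) = 2: row 4 has {1,3,4}; col 4 has {1,3,4}; box has {1,3,4}; main diagonal has {1,3,4} → only 2 remains.

4312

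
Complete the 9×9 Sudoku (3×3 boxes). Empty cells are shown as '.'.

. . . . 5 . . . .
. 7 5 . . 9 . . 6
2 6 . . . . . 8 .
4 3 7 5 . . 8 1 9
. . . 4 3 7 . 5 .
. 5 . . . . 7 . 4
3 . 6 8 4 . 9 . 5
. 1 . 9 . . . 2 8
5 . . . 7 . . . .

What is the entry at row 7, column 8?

row 3, column 5 = 1: row 3 has {2,6,8}; col 5 has {3,4,5,7}; box has {5,9} → only 1 remains.
row 5, column 9 = 2: row 5 has {3,4,5,7}; col 9 has {4,5,6,8,9}; box has {1,4,5,7,8,9} → only 2 remains.
row 7, column 2 = 2: row 7 has {3,4,5,6,8,9}; col 2 has {1,3,5,6,7}; box has {1,3,5,6} → only 2 remains.
row 7, column 6 = 1: row 7 has {2,3,4,5,6,8,9}; col 6 has {7,9}; box has {4,7,8,9} → only 1 remains.
row 7, column 8 = 7: row 7 has {1,2,3,4,5,6,8,9}; col 8 has {1,2,5,8}; box has {2,5,8,9} → only 7 remains.

7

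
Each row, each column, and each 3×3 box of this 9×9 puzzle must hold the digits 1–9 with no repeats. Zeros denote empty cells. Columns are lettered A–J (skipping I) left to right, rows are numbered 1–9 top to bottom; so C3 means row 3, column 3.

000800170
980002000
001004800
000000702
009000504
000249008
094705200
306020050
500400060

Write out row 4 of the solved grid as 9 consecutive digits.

843156792

H4 = 9: in row 4, 9 can only go here (every other open cell in that row sees a 9).
E7 = 6 (hidden single in row 7).
G8 = 4 (hidden single in row 8).
F8 = 8 (hidden single in row 8).
H2 = 4 (hidden single in row 2).
C9 = 8 (hidden single in row 9).
A7 = 1 (sole candidate).
J7 = 3 (sole candidate).
B8 = 7 (sole candidate).
B9 = 2 (sole candidate).
G9 = 9 (sole candidate).
H7 = 8 (sole candidate).
J8 = 1 (sole candidate).
J9 = 7 (sole candidate).
D8 = 9 (sole candidate).
A5 = 2 (hidden single in row 5).
C1 = 2 (hidden single in row 1).
H3 = 2 (hidden single in row 3).
E5 = 8 (hidden single in row 5).
A4 = 8: in row 4, 8 can only go here (every other open cell in that row sees an 8).
B4 = 4: in row 4, 4 can only go here (every other open cell in that row sees a 4).
A1 = 4 (hidden single in row 1).
F5 = 7 (hidden single in row 5).
G2 = 3 (hidden single in box 3).
G6 = 6 (sole candidate).
A6 = 7 (sole candidate).
A3 = 6 (sole candidate).
E3 = 7 (hidden single in row 3).
C2 = 7 (hidden single in row 2).
J3 = 9 (hidden single in row 3).
E1 = 9 (hidden single in row 1).
B5 = 6 (hidden single in column 2).
B6 = 1 (hidden single in column 2).
H6 = 3 (sole candidate).
H5 = 1 (sole candidate).
C6 = 5 (sole candidate).
C4 = 3: row 4 has {2,4,7,8,9}; col 3 has {1,2,4,5,6,7,8,9}; box has {1,2,4,5,6,7,8,9} → only 3 remains.
D5 = 3 (sole candidate).
D3 = 5 (sole candidate).
E2 = 1 (sole candidate).
B3 = 3 (sole candidate).
E4 = 5: row 4 has {2,3,4,7,8,9}; col 5 has {1,2,4,6,7,8,9}; box has {2,3,4,7,8,9} → only 5 remains.
E9 = 3 (sole candidate).
F9 = 1 (sole candidate).
B1 = 5 (sole candidate).
J1 = 6 (sole candidate).
D2 = 6 (sole candidate).
J2 = 5 (sole candidate).
D4 = 1: row 4 has {2,3,4,5,7,8,9}; col 4 has {2,3,4,5,6,7,8,9}; box has {2,3,4,5,7,8,9} → only 1 remains.
F4 = 6: row 4 has {1,2,3,4,5,7,8,9}; col 6 has {1,2,4,5,7,8,9}; box has {1,2,3,4,5,7,8,9} → only 6 remains.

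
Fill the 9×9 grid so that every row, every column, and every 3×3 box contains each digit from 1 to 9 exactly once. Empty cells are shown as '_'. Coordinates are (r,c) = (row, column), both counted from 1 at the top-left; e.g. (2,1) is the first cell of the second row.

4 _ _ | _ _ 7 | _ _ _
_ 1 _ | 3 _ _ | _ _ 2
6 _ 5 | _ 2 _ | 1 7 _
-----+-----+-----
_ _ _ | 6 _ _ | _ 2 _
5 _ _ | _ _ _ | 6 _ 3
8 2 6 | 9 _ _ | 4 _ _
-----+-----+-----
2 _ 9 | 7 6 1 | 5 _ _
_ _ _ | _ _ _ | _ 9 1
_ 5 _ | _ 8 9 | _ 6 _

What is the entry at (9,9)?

4

(1,3) = 2 (hidden single in row 1).
(1,9) = 6 (hidden single in row 1).
(2,6) = 6 (hidden single in row 2).
(3,2) = 3 (hidden single in row 3).
(3,9) = 9 (hidden single in row 3).
(2,7) = 8 (sole candidate).
(1,7) = 3 (sole candidate).
(1,8) = 5 (sole candidate).
(2,3) = 7 (sole candidate).
(2,8) = 4 (sole candidate).
(6,8) = 1 (sole candidate).
(2,1) = 9 (sole candidate).
(2,5) = 5 (sole candidate).
(5,8) = 8 (sole candidate).
(7,8) = 3 (sole candidate).
(1,2) = 8 (sole candidate).
(1,4) = 1 (sole candidate).
(1,5) = 9 (sole candidate).
(7,2) = 4 (sole candidate).
(7,9) = 8 (sole candidate).
(4,6) = 8 (hidden single in row 4).
(3,6) = 4 (sole candidate).
(5,6) = 2 (sole candidate).
(3,4) = 8 (sole candidate).
(5,4) = 4 (sole candidate).
(9,4) = 2 (sole candidate).
(9,7) = 7 (sole candidate).
(9,9) = 4: row 9 has {2,5,6,7,8,9}; col 9 has {1,2,3,6,8,9}; box has {1,3,5,6,7,8,9} → only 4 remains.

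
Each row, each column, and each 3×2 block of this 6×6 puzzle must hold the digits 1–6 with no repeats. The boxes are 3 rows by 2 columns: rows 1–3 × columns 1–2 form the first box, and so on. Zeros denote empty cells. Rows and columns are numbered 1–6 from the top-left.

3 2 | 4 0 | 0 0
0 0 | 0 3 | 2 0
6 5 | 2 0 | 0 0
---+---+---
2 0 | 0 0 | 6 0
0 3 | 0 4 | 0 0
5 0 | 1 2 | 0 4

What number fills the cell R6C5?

R3C4 = 1: row 3 has {2,5,6}; col 4 has {2,3,4}; box has {2,3,4} → only 1 remains.
R3C6 = 3: row 3 has {1,2,5,6}; col 6 has {4}; box has {2} → only 3 remains.
R4C4 = 5: row 4 has {2,6}; col 4 has {1,2,3,4}; box has {1,2,4} → only 5 remains.
R4C6 = 1: row 4 has {2,5,6}; col 6 has {3,4}; box has {4,6} → only 1 remains.
R5C1 = 1: row 5 has {3,4}; col 1 has {2,3,5,6}; box has {2,3,5} → only 1 remains.
R5C3 = 6: row 5 has {1,3,4}; col 3 has {1,2,4}; box has {1,2,4,5} → only 6 remains.
R5C5 = 5: row 5 has {1,3,4,6}; col 5 has {2,6}; box has {1,4,6} → only 5 remains.
R5C6 = 2: row 5 has {1,3,4,5,6}; col 6 has {1,3,4}; box has {1,4,5,6} → only 2 remains.
R6C2 = 6: row 6 has {1,2,4,5}; col 2 has {2,3,5}; box has {1,2,3,5} → only 6 remains.
R6C5 = 3: row 6 has {1,2,4,5,6}; col 5 has {2,5,6}; box has {1,2,4,5,6} → only 3 remains.

3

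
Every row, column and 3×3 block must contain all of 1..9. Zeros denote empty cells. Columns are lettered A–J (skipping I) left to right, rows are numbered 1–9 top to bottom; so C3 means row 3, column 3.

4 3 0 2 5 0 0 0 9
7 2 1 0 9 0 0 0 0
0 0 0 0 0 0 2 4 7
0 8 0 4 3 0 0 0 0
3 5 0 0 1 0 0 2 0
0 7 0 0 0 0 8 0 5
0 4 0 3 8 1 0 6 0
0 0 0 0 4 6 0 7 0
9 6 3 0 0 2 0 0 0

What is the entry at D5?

7

B3 = 9 (sole candidate).
E3 = 6 (sole candidate).
E6 = 2 (sole candidate).
F6 = 9 (sole candidate).
J7 = 2 (sole candidate).
B8 = 1 (sole candidate).
E9 = 7 (sole candidate).
D2 = 8 (sole candidate).
D3 = 1 (sole candidate).
F3 = 3 (sole candidate).
D6 = 6 (sole candidate).
A7 = 5 (sole candidate).
C7 = 7 (sole candidate).
G7 = 9 (sole candidate).
D9 = 5 (sole candidate).
F1 = 7 (sole candidate).
F2 = 4 (sole candidate).
A3 = 8 (sole candidate).
C3 = 5 (sole candidate).
F4 = 5 (sole candidate).
D5 = 7: row 5 has {1,2,3,5}; col 4 has {1,2,3,4,5,6,8}; box has {1,2,3,4,5,6,9} → only 7 remains.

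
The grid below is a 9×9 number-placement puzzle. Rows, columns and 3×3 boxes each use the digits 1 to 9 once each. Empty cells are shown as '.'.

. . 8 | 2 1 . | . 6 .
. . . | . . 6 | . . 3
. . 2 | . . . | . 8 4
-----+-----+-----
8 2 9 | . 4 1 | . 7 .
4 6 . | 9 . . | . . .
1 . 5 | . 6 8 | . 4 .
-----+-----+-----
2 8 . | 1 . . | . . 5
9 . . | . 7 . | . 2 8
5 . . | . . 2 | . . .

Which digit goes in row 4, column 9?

row 2, column 1 = 7: row 2 has {3,6}; col 1 has {1,2,4,5,8,9}; box has {2,8} → only 7 remains.
row 4, column 9 = 6: row 4 has {1,2,4,7,8,9}; col 9 has {3,4,5,8}; box has {4,7} → only 6 remains.

6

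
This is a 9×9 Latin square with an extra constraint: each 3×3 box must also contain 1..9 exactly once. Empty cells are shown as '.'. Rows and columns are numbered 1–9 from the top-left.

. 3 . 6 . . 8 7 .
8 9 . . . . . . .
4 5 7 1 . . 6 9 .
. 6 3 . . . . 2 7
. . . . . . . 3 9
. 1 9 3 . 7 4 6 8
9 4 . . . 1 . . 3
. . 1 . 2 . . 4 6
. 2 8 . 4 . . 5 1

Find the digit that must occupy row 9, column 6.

row 1, column 3 = 2: row 1 has {3,6,7,8}; col 3 has {1,3,7,8,9}; box has {3,4,5,7,8,9} → only 2 remains.
row 2, column 3 = 6: row 2 has {8,9}; col 3 has {1,2,3,7,8,9}; box has {2,3,4,5,7,8,9} → only 6 remains.
row 2, column 8 = 1: row 2 has {6,8,9}; col 8 has {2,3,4,5,6,7,9}; box has {6,7,8,9} → only 1 remains.
row 3, column 9 = 2: row 3 has {1,4,5,6,7,9}; col 9 has {1,3,6,7,8,9}; box has {1,6,7,8,9} → only 2 remains.
row 4, column 1 = 5: row 4 has {2,3,6,7}; col 1 has {4,8,9}; box has {1,3,6,9} → only 5 remains.
row 4, column 7 = 1: row 4 has {2,3,5,6,7}; col 7 has {4,6,8}; box has {2,3,4,6,7,8,9} → only 1 remains.
row 5, column 3 = 4: row 5 has {3,9}; col 3 has {1,2,3,6,7,8,9}; box has {1,3,5,6,9} → only 4 remains.
row 5, column 7 = 5: row 5 has {3,4,9}; col 7 has {1,4,6,8}; box has {1,2,3,4,6,7,8,9} → only 5 remains.
row 6, column 1 = 2: row 6 has {1,3,4,6,7,8,9}; col 1 has {4,5,8,9}; box has {1,3,4,5,6,9} → only 2 remains.
row 6, column 5 = 5: row 6 has {1,2,3,4,6,7,8,9}; col 5 has {2,4}; box has {3,7} → only 5 remains.
row 7, column 3 = 5: row 7 has {1,3,4,9}; col 3 has {1,2,3,4,6,7,8,9}; box has {1,2,4,8,9} → only 5 remains.
row 7, column 8 = 8: row 7 has {1,3,4,5,9}; col 8 has {1,2,3,4,5,6,7,9}; box has {1,3,4,5,6} → only 8 remains.
row 8, column 2 = 7: row 8 has {1,2,4,6}; col 2 has {1,2,3,4,5,6,9}; box has {1,2,4,5,8,9} → only 7 remains.
row 8, column 7 = 9: row 8 has {1,2,4,6,7}; col 7 has {1,4,5,6,8}; box has {1,3,4,5,6,8} → only 9 remains.
row 9, column 7 = 7: row 9 has {1,2,4,5,8}; col 7 has {1,4,5,6,8,9}; box has {1,3,4,5,6,8,9} → only 7 remains.
row 1, column 1 = 1: row 1 has {2,3,6,7,8}; col 1 has {2,4,5,8,9}; box has {2,3,4,5,6,7,8,9} → only 1 remains.
row 1, column 5 = 9: row 1 has {1,2,3,6,7,8}; col 5 has {2,4,5}; box has {1,6} → only 9 remains.
row 2, column 7 = 3: row 2 has {1,6,8,9}; col 7 has {1,4,5,6,7,8,9}; box has {1,2,6,7,8,9} → only 3 remains.
row 4, column 5 = 8: row 4 has {1,2,3,5,6,7}; col 5 has {2,4,5,9}; box has {3,5,7} → only 8 remains.
row 5, column 1 = 7: row 5 has {3,4,5,9}; col 1 has {1,2,4,5,8,9}; box has {1,2,3,4,5,6,9} → only 7 remains.
row 5, column 2 = 8: row 5 has {3,4,5,7,9}; col 2 has {1,2,3,4,5,6,7,9}; box has {1,2,3,4,5,6,7,9} → only 8 remains.
row 5, column 4 = 2: row 5 has {3,4,5,7,8,9}; col 4 has {1,3,6}; box has {3,5,7,8} → only 2 remains.
row 5, column 6 = 6: row 5 has {2,3,4,5,7,8,9}; col 6 has {1,7}; box has {2,3,5,7,8} → only 6 remains.
row 7, column 4 = 7: row 7 has {1,3,4,5,8,9}; col 4 has {1,2,3,6}; box has {1,2,4} → only 7 remains.
row 7, column 5 = 6: row 7 has {1,3,4,5,7,8,9}; col 5 has {2,4,5,8,9}; box has {1,2,4,7} → only 6 remains.
row 7, column 7 = 2: row 7 has {1,3,4,5,6,7,8,9}; col 7 has {1,3,4,5,6,7,8,9}; box has {1,3,4,5,6,7,8,9} → only 2 remains.
row 8, column 1 = 3: row 8 has {1,2,4,6,7,9}; col 1 has {1,2,4,5,7,8,9}; box has {1,2,4,5,7,8,9} → only 3 remains.
row 9, column 1 = 6: row 9 has {1,2,4,5,7,8}; col 1 has {1,2,3,4,5,7,8,9}; box has {1,2,3,4,5,7,8,9} → only 6 remains.
row 9, column 4 = 9: row 9 has {1,2,4,5,6,7,8}; col 4 has {1,2,3,6,7}; box has {1,2,4,6,7} → only 9 remains.
row 9, column 6 = 3: row 9 has {1,2,4,5,6,7,8,9}; col 6 has {1,6,7}; box has {1,2,4,6,7,9} → only 3 remains.

3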